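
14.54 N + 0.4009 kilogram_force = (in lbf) 14.54 N is already in N. 1 kilogram_force = 9.80665 N, so 0.4009 kilogram_force = 0.4009 * 9.80665 = 3.931486 N. Sum: 14.54 + 3.931486 = 18.471486 N. 1 lbf = 4.4482216 N, so 18.471486 N = 18.471486 / 4.4482216 = 4.1525552 lbf ≈ 4.153 lbf (4 s.f.). Final answer: 4.153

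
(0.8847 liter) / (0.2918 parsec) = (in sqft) 1 liter = 0.001 m^3, so 0.8847 liter = 0.8847 * 0.001 = 0.0008847 m^3. 1 parsec = 3.0856776e+16 m, so 0.2918 parsec = 0.2918 * 3.0856776e+16 = 9.0040072e+15 m. Combine: 0.0008847 m^3 / 9.0040072e+15 m = 9.8256252e-20 m^2. 1 sqft = 0.09290304 m^2, so 9.8256252e-20 m^2 = 9.8256252e-20 / 0.09290304 = 1.0576215e-18 sqft ≈ 1.058e-18 sqft (4 s.f.). Final answer: 1.058e-18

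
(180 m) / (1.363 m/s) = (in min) 180 m is already in m. 1.363 m/s is already in m/s. Combine: 180 m / 1.363 m/s = 132.06163 s. 1 min = 60 s, so 132.06163 s = 132.06163 / 60 = 2.2010271 min ≈ 2.201 min (4 s.f.). Final answer: 2.201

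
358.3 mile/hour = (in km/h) 1 mile/hour = 0.44704 m/s, so 358.3 mile/hour = 358.3 * 0.44704 = 160.17443 m/s. 1 km/h = 0.27777778 m/s, so 160.17443 m/s = 160.17443 / 0.27777778 = 576.62796 km/h ≈ 576.6 km/h (4 s.f.). Final answer: 576.6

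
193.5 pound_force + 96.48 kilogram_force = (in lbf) 406.2. Check: 1 pound_force = 4.4482216 N, so 193.5 pound_force = 193.5 * 4.4482216 = 860.73088 N. 1 kilogram_force = 9.80665 N, so 96.48 kilogram_force = 96.48 * 9.80665 = 946.14559 N. Sum: 860.73088 + 946.14559 = 1806.8765 N. 1 lbf = 4.4482216 N, so 1806.8765 N = 1806.8765 / 4.4482216 = 406.20199 lbf ≈ 406.2 lbf (4 s.f.).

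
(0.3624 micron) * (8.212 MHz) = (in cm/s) 297.6. Check: 1 micron = 1e-06 m, so 0.3624 micron = 0.3624 * 1e-06 = 3.624e-07 m. 1 MHz = 1000000 Hz, so 8.212 MHz = 8.212 * 1000000 = 8212000 Hz. Combine: 3.624e-07 m * 8212000 Hz = 2.9760288 m/s. 1 cm/s = 0.01 m/s, so 2.9760288 m/s = 2.9760288 / 0.01 = 297.60288 cm/s ≈ 297.6 cm/s (4 s.f.).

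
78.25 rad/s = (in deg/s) 1 deg/s = 0.017453293 rad/s, so 78.25 rad/s = 78.25 / 0.017453293 = 4483.3947 deg/s ≈ 4483 deg/s (4 s.f.). Final answer: 4483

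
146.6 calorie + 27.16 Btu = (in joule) 2.927e+04. Check: 1 calorie = 4.184 J, so 146.6 calorie = 146.6 * 4.184 = 613.3744 J. 1 Btu = 1055.0559 J, so 27.16 Btu = 27.16 * 1055.0559 = 28655.317 J. Sum: 613.3744 + 28655.317 = 29268.691 J. 29268.691 J = 29268.691 joule ≈ 2.927e+04 joule (4 s.f.).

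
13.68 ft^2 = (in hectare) 0.0001271. Check: 1 ft^2 = 0.09290304 m^2, so 13.68 ft^2 = 13.68 * 0.09290304 = 1.2709136 m^2. 1 hectare = 10000 m^2, so 1.2709136 m^2 = 1.2709136 / 10000 = 0.00012709136 hectare ≈ 0.0001271 hectare (4 s.f.).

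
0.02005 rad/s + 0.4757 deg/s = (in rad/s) 0.02005 rad/s is already in rad/s. 1 deg/s = 0.017453293 rad/s, so 0.4757 deg/s = 0.4757 * 0.017453293 = 0.0083025313 rad/s. Sum: 0.02005 + 0.0083025313 = 0.028352531 rad/s. Result: 0.028352531 rad/s ≈ 0.02835 rad/s (4 s.f.). Final answer: 0.02835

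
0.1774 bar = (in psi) 1 bar = 100000 Pa, so 0.1774 bar = 0.1774 * 100000 = 17740 Pa. 1 psi = 6894.7573 Pa, so 17740 Pa = 17740 / 6894.7573 = 2.5729695 psi ≈ 2.573 psi (4 s.f.). Final answer: 2.573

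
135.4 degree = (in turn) 1 degree = 0.017453293 rad, so 135.4 degree = 135.4 * 0.017453293 = 2.3631758 rad. 1 turn = 6.2831853 rad, so 2.3631758 rad = 2.3631758 / 6.2831853 = 0.37611111 turn ≈ 0.3761 turn (4 s.f.). Final answer: 0.3761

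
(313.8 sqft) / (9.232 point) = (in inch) 3.524e+05. Check: 1 sqft = 0.09290304 m^2, so 313.8 sqft = 313.8 * 0.09290304 = 29.152974 m^2. 1 point = 0.00035277778 m, so 9.232 point = 9.232 * 0.00035277778 = 0.0032568444 m. Combine: 29.152974 m^2 / 0.0032568444 m = 8951.2946 m. 1 inch = 0.0254 m, so 8951.2946 m = 8951.2946 / 0.0254 = 352413.17 inch ≈ 3.524e+05 inch (4 s.f.).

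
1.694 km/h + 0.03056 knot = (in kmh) 1 km/h = 0.27777778 m/s, so 1.694 km/h = 1.694 * 0.27777778 = 0.47055556 m/s. 1 knot = 0.51444444 m/s, so 0.03056 knot = 0.03056 * 0.51444444 = 0.015721422 m/s. Sum: 0.47055556 + 0.015721422 = 0.48627698 m/s. 1 kmh = 0.27777778 m/s, so 0.48627698 m/s = 0.48627698 / 0.27777778 = 1.7505971 kmh ≈ 1.751 kmh (4 s.f.). Final answer: 1.751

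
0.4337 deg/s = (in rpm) 0.07228. Check: 1 deg/s = 0.017453293 rad/s, so 0.4337 deg/s = 0.4337 * 0.017453293 = 0.007569493 rad/s. 1 rpm = 0.10471976 rad/s, so 0.007569493 rad/s = 0.007569493 / 0.10471976 = 0.072283333 rpm ≈ 0.07228 rpm (4 s.f.).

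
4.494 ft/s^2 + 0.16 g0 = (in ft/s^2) 9.642. Check: 1 ft/s^2 = 0.3048 m/s^2, so 4.494 ft/s^2 = 4.494 * 0.3048 = 1.3697712 m/s^2. 1 g0 = 9.80665 m/s^2, so 0.16 g0 = 0.16 * 9.80665 = 1.569064 m/s^2. Sum: 1.3697712 + 1.569064 = 2.9388352 m/s^2. 1 ft/s^2 = 0.3048 m/s^2, so 2.9388352 m/s^2 = 2.9388352 / 0.3048 = 9.6418478 ft/s^2 ≈ 9.642 ft/s^2 (4 s.f.).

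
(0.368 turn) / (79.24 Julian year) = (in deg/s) 1 turn = 6.2831853 rad, so 0.368 turn = 0.368 * 6.2831853 = 2.3122122 rad. 1 Julian year = 31557600 s, so 79.24 Julian year = 79.24 * 31557600 = 2.5006242e+09 s. Combine: 2.3122122 rad / 2.5006242e+09 s = 9.24654e-10 rad/s. 1 deg/s = 0.017453293 rad/s, so 9.24654e-10 rad/s = 9.24654e-10 / 0.017453293 = 5.2978772e-08 deg/s ≈ 5.298e-08 deg/s (4 s.f.). Final answer: 5.298e-08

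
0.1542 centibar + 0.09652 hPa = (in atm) 1 centibar = 1000 Pa, so 0.1542 centibar = 0.1542 * 1000 = 154.2 Pa. 1 hPa = 100 Pa, so 0.09652 hPa = 0.09652 * 100 = 9.652 Pa. Sum: 154.2 + 9.652 = 163.852 Pa. 1 atm = 101325 Pa, so 163.852 Pa = 163.852 / 101325 = 0.0016170935 atm ≈ 0.001617 atm (4 s.f.). Final answer: 0.001617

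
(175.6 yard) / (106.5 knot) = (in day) 3.392e-05. Check: 1 yard = 0.9144 m, so 175.6 yard = 175.6 * 0.9144 = 160.56864 m. 1 knot = 0.51444444 m/s, so 106.5 knot = 106.5 * 0.51444444 = 54.788333 m/s. Combine: 160.56864 m / 54.788333 m/s = 2.9307086 s. 1 day = 86400 s, so 2.9307086 s = 2.9307086 / 86400 = 3.3920238e-05 day ≈ 3.392e-05 day (4 s.f.).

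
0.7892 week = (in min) 7955. Check: 1 week = 604800 s, so 0.7892 week = 0.7892 * 604800 = 477308.16 s. 1 min = 60 s, so 477308.16 s = 477308.16 / 60 = 7955.136 min ≈ 7955 min (4 s.f.).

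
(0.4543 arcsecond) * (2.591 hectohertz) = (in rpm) 1 arcsecond = 4.8481368e-06 rad, so 0.4543 arcsecond = 0.4543 * 4.8481368e-06 = 2.2025086e-06 rad. 1 hectohertz = 100 Hz, so 2.591 hectohertz = 2.591 * 100 = 259.1 Hz. Combine: 2.2025086e-06 rad * 259.1 Hz = 0.00057066997 rad/s. 1 rpm = 0.10471976 rad/s, so 0.00057066997 rad/s = 0.00057066997 / 0.10471976 = 0.0054494968 rpm ≈ 0.005449 rpm (4 s.f.). Final answer: 0.005449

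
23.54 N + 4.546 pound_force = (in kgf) 4.462. Check: 23.54 N is already in N. 1 pound_force = 4.4482216 N, so 4.546 pound_force = 4.546 * 4.4482216 = 20.221615 N. Sum: 23.54 + 20.221615 = 43.761615 N. 1 kgf = 9.80665 N, so 43.761615 N = 43.761615 / 9.80665 = 4.4624429 kgf ≈ 4.462 kgf (4 s.f.).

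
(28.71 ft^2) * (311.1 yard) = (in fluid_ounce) 2.566e+07. Check: 1 ft^2 = 0.09290304 m^2, so 28.71 ft^2 = 28.71 * 0.09290304 = 2.6672463 m^2. 1 yard = 0.9144 m, so 311.1 yard = 311.1 * 0.9144 = 284.46984 m. Combine: 2.6672463 m^2 * 284.46984 m = 758.75112 m^3. 1 fluid_ounce = 2.957353e-05 m^3, so 758.75112 m^3 = 758.75112 / 2.957353e-05 = 25656428 fluid_ounce ≈ 2.566e+07 fluid_ounce (4 s.f.).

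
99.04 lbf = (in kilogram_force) 44.92. Check: 1 lbf = 4.4482216 N, so 99.04 lbf = 99.04 * 4.4482216 = 440.55187 N. 1 kilogram_force = 9.80665 N, so 440.55187 N = 440.55187 / 9.80665 = 44.923788 kilogram_force ≈ 44.92 kilogram_force (4 s.f.).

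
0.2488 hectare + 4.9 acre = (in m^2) 2.232e+04. Check: 1 hectare = 10000 m^2, so 0.2488 hectare = 0.2488 * 10000 = 2488 m^2. 1 acre = 4046.8564 m^2, so 4.9 acre = 4.9 * 4046.8564 = 19829.596 m^2. Sum: 2488 + 19829.596 = 22317.596 m^2. Result: 22317.596 m^2 ≈ 2.232e+04 m^2 (4 s.f.).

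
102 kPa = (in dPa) 1 kPa = 1000 Pa, so 102 kPa = 102 * 1000 = 102000 Pa. 1 dPa = 0.1 Pa, so 102000 Pa = 102000 / 0.1 = 1020000 dPa ≈ 1.02e+06 dPa (4 s.f.). Final answer: 1.02e+06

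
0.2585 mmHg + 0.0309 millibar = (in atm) 1 mmHg = 133.32237 Pa, so 0.2585 mmHg = 0.2585 * 133.32237 = 34.463832 Pa. 1 millibar = 100 Pa, so 0.0309 millibar = 0.0309 * 100 = 3.09 Pa. Sum: 34.463832 + 3.09 = 37.553832 Pa. 1 atm = 101325 Pa, so 37.553832 Pa = 37.553832 / 101325 = 0.00037062751 atm ≈ 0.0003706 atm (4 s.f.). Final answer: 0.0003706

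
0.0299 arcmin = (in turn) 1 arcmin = 0.00029088821 rad, so 0.0299 arcmin = 0.0299 * 0.00029088821 = 8.6975574e-06 rad. 1 turn = 6.2831853 rad, so 8.6975574e-06 rad = 8.6975574e-06 / 6.2831853 = 1.3842593e-06 turn ≈ 1.384e-06 turn (4 s.f.). Final answer: 1.384e-06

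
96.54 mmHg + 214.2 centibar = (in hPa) 1 mmHg = 133.32237 Pa, so 96.54 mmHg = 96.54 * 133.32237 = 12870.941 Pa. 1 centibar = 1000 Pa, so 214.2 centibar = 214.2 * 1000 = 214200 Pa. Sum: 12870.941 + 214200 = 227070.94 Pa. 1 hPa = 100 Pa, so 227070.94 Pa = 227070.94 / 100 = 2270.7094 hPa ≈ 2271 hPa (4 s.f.). Final answer: 2271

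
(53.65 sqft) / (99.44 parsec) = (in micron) 1 sqft = 0.09290304 m^2, so 53.65 sqft = 53.65 * 0.09290304 = 4.9842481 m^2. 1 parsec = 3.0856776e+16 m, so 99.44 parsec = 99.44 * 3.0856776e+16 = 3.0683978e+18 m. Combine: 4.9842481 m^2 / 3.0683978e+18 m = 1.6243813e-18 m. 1 micron = 1e-06 m, so 1.6243813e-18 m = 1.6243813e-18 / 1e-06 = 1.6243813e-12 micron ≈ 1.624e-12 micron (4 s.f.). Final answer: 1.624e-12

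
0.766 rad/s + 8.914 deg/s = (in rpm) 8.8. Check: 0.766 rad/s is already in rad/s. 1 deg/s = 0.017453293 rad/s, so 8.914 deg/s = 8.914 * 0.017453293 = 0.15557865 rad/s. Sum: 0.766 + 0.15557865 = 0.92157865 rad/s. 1 rpm = 0.10471976 rad/s, so 0.92157865 rad/s = 0.92157865 / 0.10471976 = 8.8004279 rpm ≈ 8.8 rpm (4 s.f.).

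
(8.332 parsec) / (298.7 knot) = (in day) 1 parsec = 3.0856776e+16 m, so 8.332 parsec = 8.332 * 3.0856776e+16 = 2.5709866e+17 m. 1 knot = 0.51444444 m/s, so 298.7 knot = 298.7 * 0.51444444 = 153.66456 m/s. Combine: 2.5709866e+17 m / 153.66456 m/s = 1.6731162e+15 s. 1 day = 86400 s, so 1.6731162e+15 s = 1.6731162e+15 / 86400 = 1.9364771e+10 day ≈ 1.936e+10 day (4 s.f.). Final answer: 1.936e+10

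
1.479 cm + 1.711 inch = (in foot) 1 cm = 0.01 m, so 1.479 cm = 1.479 * 0.01 = 0.01479 m. 1 inch = 0.0254 m, so 1.711 inch = 1.711 * 0.0254 = 0.0434594 m. Sum: 0.01479 + 0.0434594 = 0.0582494 m. 1 foot = 0.3048 m, so 0.0582494 m = 0.0582494 / 0.3048 = 0.19110696 foot ≈ 0.1911 foot (4 s.f.). Final answer: 0.1911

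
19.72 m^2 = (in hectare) 0.001972. Check: 1 hectare = 10000 m^2, so 19.72 m^2 = 19.72 / 10000 = 0.001972 hectare.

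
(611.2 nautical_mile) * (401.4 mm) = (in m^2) 1 nautical_mile = 1852 m, so 611.2 nautical_mile = 611.2 * 1852 = 1131942.4 m. 1 mm = 0.001 m, so 401.4 mm = 401.4 * 0.001 = 0.4014 m. Combine: 1131942.4 m * 0.4014 m = 454361.68 m^2. Result: 454361.68 m^2 ≈ 4.544e+05 m^2 (4 s.f.). Final answer: 4.544e+05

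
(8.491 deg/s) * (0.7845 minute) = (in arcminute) 1 deg/s = 0.017453293 rad/s, so 8.491 deg/s = 8.491 * 0.017453293 = 0.14819591 rad/s. 1 minute = 60 s, so 0.7845 minute = 0.7845 * 60 = 47.07 s. Combine: 0.14819591 rad/s * 47.07 s = 6.9755813 rad. 1 arcminute = 0.00029088821 rad, so 6.9755813 rad = 6.9755813 / 0.00029088821 = 23980.282 arcminute ≈ 2.398e+04 arcminute (4 s.f.). Final answer: 2.398e+04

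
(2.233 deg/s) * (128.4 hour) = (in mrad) 1 deg/s = 0.017453293 rad/s, so 2.233 deg/s = 2.233 * 0.017453293 = 0.038973202 rad/s. 1 hour = 3600 s, so 128.4 hour = 128.4 * 3600 = 462240 s. Combine: 0.038973202 rad/s * 462240 s = 18014.973 rad. 1 mrad = 0.001 rad, so 18014.973 rad = 18014.973 / 0.001 = 18014973 mrad ≈ 1.801e+07 mrad (4 s.f.). Final answer: 1.801e+07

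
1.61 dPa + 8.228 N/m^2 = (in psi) 0.001217. Check: 1 dPa = 0.1 Pa, so 1.61 dPa = 1.61 * 0.1 = 0.161 Pa. 8.228 N/m^2 = 8.228 Pa. Sum: 0.161 + 8.228 = 8.389 Pa. 1 psi = 6894.7573 Pa, so 8.389 Pa = 8.389 / 6894.7573 = 0.0012167216 psi ≈ 0.001217 psi (4 s.f.).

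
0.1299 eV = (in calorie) 4.974e-21. Check: 1 eV = 1.6021766e-19 J, so 0.1299 eV = 0.1299 * 1.6021766e-19 = 2.0812274e-20 J. 1 calorie = 4.184 J, so 2.0812274e-20 J = 2.0812274e-20 / 4.184 = 4.974253e-21 calorie ≈ 4.974e-21 calorie (4 s.f.).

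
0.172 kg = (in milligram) 1 milligram = 1e-06 kg, so 0.172 kg = 0.172 / 1e-06 = 172000 milligram ≈ 1.72e+05 milligram (4 s.f.). Final answer: 1.72e+05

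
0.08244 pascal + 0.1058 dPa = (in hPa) 0.0009302. Check: 0.08244 pascal = 0.08244 Pa. 1 dPa = 0.1 Pa, so 0.1058 dPa = 0.1058 * 0.1 = 0.01058 Pa. Sum: 0.08244 + 0.01058 = 0.09302 Pa. 1 hPa = 100 Pa, so 0.09302 Pa = 0.09302 / 100 = 0.0009302 hPa.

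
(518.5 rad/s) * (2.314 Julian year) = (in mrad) 518.5 rad/s is already in rad/s. 1 Julian year = 31557600 s, so 2.314 Julian year = 2.314 * 31557600 = 73024286 s. Combine: 518.5 rad/s * 73024286 s = 3.7863092e+10 rad. 1 mrad = 0.001 rad, so 3.7863092e+10 rad = 3.7863092e+10 / 0.001 = 3.7863092e+13 mrad ≈ 3.786e+13 mrad (4 s.f.). Final answer: 3.786e+13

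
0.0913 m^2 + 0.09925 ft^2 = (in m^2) 0.0913 m^2 is already in m^2. 1 ft^2 = 0.09290304 m^2, so 0.09925 ft^2 = 0.09925 * 0.09290304 = 0.0092206267 m^2. Sum: 0.0913 + 0.0092206267 = 0.10052063 m^2. Result: 0.10052063 m^2 ≈ 0.1005 m^2 (4 s.f.). Final answer: 0.1005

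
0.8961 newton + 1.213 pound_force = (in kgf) 0.8961 newton = 0.8961 N. 1 pound_force = 4.4482216 N, so 1.213 pound_force = 1.213 * 4.4482216 = 5.3956928 N. Sum: 0.8961 + 5.3956928 = 6.2917928 N. 1 kgf = 9.80665 N, so 6.2917928 N = 6.2917928 / 9.80665 = 0.64158431 kgf ≈ 0.6416 kgf (4 s.f.). Final answer: 0.6416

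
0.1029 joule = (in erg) 0.1029 joule = 0.1029 J. 1 erg = 1e-07 J, so 0.1029 J = 0.1029 / 1e-07 = 1029000 erg ≈ 1.029e+06 erg (4 s.f.). Final answer: 1.029e+06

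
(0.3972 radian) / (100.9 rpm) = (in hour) 1.044e-05. Check: 0.3972 radian = 0.3972 rad. 1 rpm = 0.10471976 rad/s, so 100.9 rpm = 100.9 * 0.10471976 = 10.566223 rad/s. Combine: 0.3972 rad / 10.566223 rad/s = 0.037591483 s. 1 hour = 3600 s, so 0.037591483 s = 0.037591483 / 3600 = 1.0442079e-05 hour ≈ 1.044e-05 hour (4 s.f.).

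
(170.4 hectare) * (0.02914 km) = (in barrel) 1 hectare = 10000 m^2, so 170.4 hectare = 170.4 * 10000 = 1704000 m^2. 1 km = 1000 m, so 0.02914 km = 0.02914 * 1000 = 29.14 m. Combine: 1704000 m^2 * 29.14 m = 49654560 m^3. 1 barrel = 0.15898729 m^3, so 49654560 m^3 = 49654560 / 0.15898729 = 3.1231779e+08 barrel ≈ 3.123e+08 barrel (4 s.f.). Final answer: 3.123e+08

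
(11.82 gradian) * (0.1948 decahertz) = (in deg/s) 20.72. Check: 1 gradian = 0.015707963 rad, so 11.82 gradian = 11.82 * 0.015707963 = 0.18566813 rad. 1 decahertz = 10 Hz, so 0.1948 decahertz = 0.1948 * 10 = 1.948 Hz. Combine: 0.18566813 rad * 1.948 Hz = 0.36168151 rad/s. 1 deg/s = 0.017453293 rad/s, so 0.36168151 rad/s = 0.36168151 / 0.017453293 = 20.722824 deg/s ≈ 20.72 deg/s (4 s.f.).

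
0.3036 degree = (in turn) 0.0008433. Check: 1 degree = 0.017453293 rad, so 0.3036 degree = 0.3036 * 0.017453293 = 0.0052988196 rad. 1 turn = 6.2831853 rad, so 0.0052988196 rad = 0.0052988196 / 6.2831853 = 0.00084333333 turn ≈ 0.0008433 turn (4 s.f.).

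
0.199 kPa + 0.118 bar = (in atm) 0.1184. Check: 1 kPa = 1000 Pa, so 0.199 kPa = 0.199 * 1000 = 199 Pa. 1 bar = 100000 Pa, so 0.118 bar = 0.118 * 100000 = 11800 Pa. Sum: 199 + 11800 = 11999 Pa. 1 atm = 101325 Pa, so 11999 Pa = 11999 / 101325 = 0.11842092 atm ≈ 0.1184 atm (4 s.f.).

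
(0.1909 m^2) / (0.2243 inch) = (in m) 0.1909 m^2 is already in m^2. 1 inch = 0.0254 m, so 0.2243 inch = 0.2243 * 0.0254 = 0.00569722 m. Combine: 0.1909 m^2 / 0.00569722 m = 33.50757 m. Result: 33.50757 m ≈ 33.51 m (4 s.f.). Final answer: 33.51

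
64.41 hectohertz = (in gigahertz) 1 hectohertz = 100 Hz, so 64.41 hectohertz = 64.41 * 100 = 6441 Hz. 1 gigahertz = 1e+09 Hz, so 6441 Hz = 6441 / 1e+09 = 6.441e-06 gigahertz. Final answer: 6.441e-06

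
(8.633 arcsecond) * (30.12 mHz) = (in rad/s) 1.261e-06. Check: 1 arcsecond = 4.8481368e-06 rad, so 8.633 arcsecond = 8.633 * 4.8481368e-06 = 4.1853965e-05 rad. 1 mHz = 0.001 Hz, so 30.12 mHz = 30.12 * 0.001 = 0.03012 Hz. Combine: 4.1853965e-05 rad * 0.03012 Hz = 1.2606414e-06 rad/s. Result: 1.2606414e-06 rad/s ≈ 1.261e-06 rad/s (4 s.f.).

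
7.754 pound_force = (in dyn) 1 pound_force = 4.4482216 N, so 7.754 pound_force = 7.754 * 4.4482216 = 34.49151 N. 1 dyn = 1e-05 N, so 34.49151 N = 34.49151 / 1e-05 = 3449151 dyn ≈ 3.449e+06 dyn (4 s.f.). Final answer: 3.449e+06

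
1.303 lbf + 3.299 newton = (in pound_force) 1 lbf = 4.4482216 N, so 1.303 lbf = 1.303 * 4.4482216 = 5.7960328 N. 3.299 newton = 3.299 N. Sum: 5.7960328 + 3.299 = 9.0950328 N. 1 pound_force = 4.4482216 N, so 9.0950328 N = 9.0950328 / 4.4482216 = 2.0446447 pound_force ≈ 2.045 pound_force (4 s.f.). Final answer: 2.045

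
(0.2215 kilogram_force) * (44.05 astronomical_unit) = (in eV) 1 kilogram_force = 9.80665 N, so 0.2215 kilogram_force = 0.2215 * 9.80665 = 2.172173 N. 1 astronomical_unit = 1.4959787e+11 m, so 44.05 astronomical_unit = 44.05 * 1.4959787e+11 = 6.5897862e+12 m. Combine: 2.172173 N * 6.5897862e+12 m = 1.4314156e+13 J. 1 eV = 1.6021766e-19 J, so 1.4314156e+13 J = 1.4314156e+13 / 1.6021766e-19 = 8.9341931e+31 eV ≈ 8.934e+31 eV (4 s.f.). Final answer: 8.934e+31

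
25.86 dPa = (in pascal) 2.586. Check: 1 dPa = 0.1 Pa, so 25.86 dPa = 25.86 * 0.1 = 2.586 Pa. 2.586 Pa = 2.586 pascal.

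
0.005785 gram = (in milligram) 5.785. Check: 1 gram = 0.001 kg, so 0.005785 gram = 0.005785 * 0.001 = 5.785e-06 kg. 1 milligram = 1e-06 kg, so 5.785e-06 kg = 5.785e-06 / 1e-06 = 5.785 milligram.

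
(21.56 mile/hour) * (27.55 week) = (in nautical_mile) 8.671e+04. Check: 1 mile/hour = 0.44704 m/s, so 21.56 mile/hour = 21.56 * 0.44704 = 9.6381824 m/s. 1 week = 604800 s, so 27.55 week = 27.55 * 604800 = 16662240 s. Combine: 9.6381824 m/s * 16662240 s = 1.6059371e+08 m. 1 nautical_mile = 1852 m, so 1.6059371e+08 m = 1.6059371e+08 / 1852 = 86713.665 nautical_mile ≈ 8.671e+04 nautical_mile (4 s.f.).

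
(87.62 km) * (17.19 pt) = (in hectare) 0.05313. Check: 1 km = 1000 m, so 87.62 km = 87.62 * 1000 = 87620 m. 1 pt = 0.00035277778 m, so 17.19 pt = 17.19 * 0.00035277778 = 0.00606425 m. Combine: 87620 m * 0.00606425 m = 531.34959 m^2. 1 hectare = 10000 m^2, so 531.34959 m^2 = 531.34959 / 10000 = 0.053134959 hectare ≈ 0.05313 hectare (4 s.f.).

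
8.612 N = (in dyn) 1 dyn = 1e-05 N, so 8.612 N = 8.612 / 1e-05 = 861200 dyn ≈ 8.612e+05 dyn (4 s.f.). Final answer: 8.612e+05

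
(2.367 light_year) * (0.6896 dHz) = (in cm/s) 1.544e+17. Check: 1 light_year = 9.4607305e+15 m, so 2.367 light_year = 2.367 * 9.4607305e+15 = 2.2393549e+16 m. 1 dHz = 0.1 Hz, so 0.6896 dHz = 0.6896 * 0.1 = 0.06896 Hz. Combine: 2.2393549e+16 m * 0.06896 Hz = 1.5442591e+15 m/s. 1 cm/s = 0.01 m/s, so 1.5442591e+15 m/s = 1.5442591e+15 / 0.01 = 1.5442591e+17 cm/s ≈ 1.544e+17 cm/s (4 s.f.).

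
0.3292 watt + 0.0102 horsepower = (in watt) 0.3292 watt = 0.3292 W. 1 horsepower = 745.69987 W, so 0.0102 horsepower = 0.0102 * 745.69987 = 7.6061387 W. Sum: 0.3292 + 7.6061387 = 7.9353387 W. 7.9353387 W = 7.9353387 watt ≈ 7.935 watt (4 s.f.). Final answer: 7.935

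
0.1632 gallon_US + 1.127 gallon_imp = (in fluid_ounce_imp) 202.1. Check: 1 gallon_US = 0.0037854118 m^3, so 0.1632 gallon_US = 0.1632 * 0.0037854118 = 0.0006177792 m^3. 1 gallon_imp = 0.00454609 m^3, so 1.127 gallon_imp = 1.127 * 0.00454609 = 0.0051234434 m^3. Sum: 0.0006177792 + 0.0051234434 = 0.0057412226 m^3. 1 fluid_ounce_imp = 2.8413063e-05 m^3, so 0.0057412226 m^3 = 0.0057412226 / 2.8413063e-05 = 202.06279 fluid_ounce_imp ≈ 202.1 fluid_ounce_imp (4 s.f.).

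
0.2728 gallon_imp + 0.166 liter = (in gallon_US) 0.3715. Check: 1 gallon_imp = 0.00454609 m^3, so 0.2728 gallon_imp = 0.2728 * 0.00454609 = 0.0012401734 m^3. 1 liter = 0.001 m^3, so 0.166 liter = 0.166 * 0.001 = 0.000166 m^3. Sum: 0.0012401734 + 0.000166 = 0.0014061734 m^3. 1 gallon_US = 0.0037854118 m^3, so 0.0014061734 m^3 = 0.0014061734 / 0.0037854118 = 0.3714717 gallon_US ≈ 0.3715 gallon_US (4 s.f.).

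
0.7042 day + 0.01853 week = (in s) 7.205e+04. Check: 1 day = 86400 s, so 0.7042 day = 0.7042 * 86400 = 60842.88 s. 1 week = 604800 s, so 0.01853 week = 0.01853 * 604800 = 11206.944 s. Sum: 60842.88 + 11206.944 = 72049.824 s. Result: 72049.824 s ≈ 7.205e+04 s (4 s.f.).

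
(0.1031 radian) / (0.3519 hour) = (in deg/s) 0.004663. Check: 0.1031 radian = 0.1031 rad. 1 hour = 3600 s, so 0.3519 hour = 0.3519 * 3600 = 1266.84 s. Combine: 0.1031 rad / 1266.84 s = 8.13836e-05 rad/s. 1 deg/s = 0.017453293 rad/s, so 8.13836e-05 rad/s = 8.13836e-05 / 0.017453293 = 0.0046629368 deg/s ≈ 0.004663 deg/s (4 s.f.).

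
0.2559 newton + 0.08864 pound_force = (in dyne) 0.2559 newton = 0.2559 N. 1 pound_force = 4.4482216 N, so 0.08864 pound_force = 0.08864 * 4.4482216 = 0.39429036 N. Sum: 0.2559 + 0.39429036 = 0.65019036 N. 1 dyne = 1e-05 N, so 0.65019036 N = 0.65019036 / 1e-05 = 65019.036 dyne ≈ 6.502e+04 dyne (4 s.f.). Final answer: 6.502e+04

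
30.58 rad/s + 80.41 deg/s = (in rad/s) 30.58 rad/s is already in rad/s. 1 deg/s = 0.017453293 rad/s, so 80.41 deg/s = 80.41 * 0.017453293 = 1.4034193 rad/s. Sum: 30.58 + 1.4034193 = 31.983419 rad/s. Result: 31.983419 rad/s ≈ 31.98 rad/s (4 s.f.). Final answer: 31.98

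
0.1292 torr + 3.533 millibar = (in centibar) 1 torr = 133.32237 Pa, so 0.1292 torr = 0.1292 * 133.32237 = 17.22525 Pa. 1 millibar = 100 Pa, so 3.533 millibar = 3.533 * 100 = 353.3 Pa. Sum: 17.22525 + 353.3 = 370.52525 Pa. 1 centibar = 1000 Pa, so 370.52525 Pa = 370.52525 / 1000 = 0.37052525 centibar ≈ 0.3705 centibar (4 s.f.). Final answer: 0.3705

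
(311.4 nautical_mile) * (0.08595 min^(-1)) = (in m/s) 826.1. Check: 1 nautical_mile = 1852 m, so 311.4 nautical_mile = 311.4 * 1852 = 576712.8 m. 1 min^(-1) = 0.016666667 Hz, so 0.08595 min^(-1) = 0.08595 * 0.016666667 = 0.0014325 Hz. Combine: 576712.8 m * 0.0014325 Hz = 826.14109 m/s. Result: 826.14109 m/s ≈ 826.1 m/s (4 s.f.).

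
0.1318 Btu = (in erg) 1 Btu = 1055.0559 J, so 0.1318 Btu = 0.1318 * 1055.0559 = 139.05636 J. 1 erg = 1e-07 J, so 139.05636 J = 139.05636 / 1e-07 = 1.3905636e+09 erg ≈ 1.391e+09 erg (4 s.f.). Final answer: 1.391e+09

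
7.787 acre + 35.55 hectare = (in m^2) 1 acre = 4046.8564 m^2, so 7.787 acre = 7.787 * 4046.8564 = 31512.871 m^2. 1 hectare = 10000 m^2, so 35.55 hectare = 35.55 * 10000 = 355500 m^2. Sum: 31512.871 + 355500 = 387012.87 m^2. Result: 387012.87 m^2 ≈ 3.87e+05 m^2 (4 s.f.). Final answer: 3.87e+05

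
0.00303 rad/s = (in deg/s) 1 deg/s = 0.017453293 rad/s, so 0.00303 rad/s = 0.00303 / 0.017453293 = 0.17360621 deg/s ≈ 0.1736 deg/s (4 s.f.). Final answer: 0.1736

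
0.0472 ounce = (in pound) 0.00295. Check: 1 ounce = 0.028349523 kg, so 0.0472 ounce = 0.0472 * 0.028349523 = 0.0013380975 kg. 1 pound = 0.45359237 kg, so 0.0013380975 kg = 0.0013380975 / 0.45359237 = 0.00295 pound.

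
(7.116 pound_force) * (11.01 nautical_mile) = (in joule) 1 pound_force = 4.4482216 N, so 7.116 pound_force = 7.116 * 4.4482216 = 31.653545 N. 1 nautical_mile = 1852 m, so 11.01 nautical_mile = 11.01 * 1852 = 20390.52 m. Combine: 31.653545 N * 20390.52 m = 645432.24 J. 645432.24 J = 645432.24 joule ≈ 6.454e+05 joule (4 s.f.). Final answer: 6.454e+05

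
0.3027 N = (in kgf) 1 kgf = 9.80665 N, so 0.3027 N = 0.3027 / 9.80665 = 0.03086681 kgf ≈ 0.03087 kgf (4 s.f.). Final answer: 0.03087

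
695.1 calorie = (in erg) 2.908e+10. Check: 1 calorie = 4.184 J, so 695.1 calorie = 695.1 * 4.184 = 2908.2984 J. 1 erg = 1e-07 J, so 2908.2984 J = 2908.2984 / 1e-07 = 2.9082984e+10 erg ≈ 2.908e+10 erg (4 s.f.).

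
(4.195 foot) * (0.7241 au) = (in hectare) 1 foot = 0.3048 m, so 4.195 foot = 4.195 * 0.3048 = 1.278636 m. 1 au = 1.4959787e+11 m, so 0.7241 au = 0.7241 * 1.4959787e+11 = 1.0832382e+11 m. Combine: 1.278636 m * 1.0832382e+11 m = 1.3850673e+11 m^2. 1 hectare = 10000 m^2, so 1.3850673e+11 m^2 = 1.3850673e+11 / 10000 = 13850673 hectare ≈ 1.385e+07 hectare (4 s.f.). Final answer: 1.385e+07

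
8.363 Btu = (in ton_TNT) 2.109e-06. Check: 1 Btu = 1055.0559 J, so 8.363 Btu = 8.363 * 1055.0559 = 8823.4321 J. 1 ton_TNT = 4.184e+09 J, so 8823.4321 J = 8823.4321 / 4.184e+09 = 2.1088509e-06 ton_TNT ≈ 2.109e-06 ton_TNT (4 s.f.).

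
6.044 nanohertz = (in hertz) 1 nanohertz = 1e-09 Hz, so 6.044 nanohertz = 6.044 * 1e-09 = 6.044e-09 Hz. 6.044e-09 Hz = 6.044e-09 hertz. Final answer: 6.044e-09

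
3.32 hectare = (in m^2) 1 hectare = 10000 m^2, so 3.32 hectare = 3.32 * 10000 = 33200 m^2. Result: 33200 m^2 ≈ 3.32e+04 m^2 (4 s.f.). Final answer: 3.32e+04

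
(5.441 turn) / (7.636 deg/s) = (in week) 1 turn = 6.2831853 rad, so 5.441 turn = 5.441 * 6.2831853 = 34.186811 rad. 1 deg/s = 0.017453293 rad/s, so 7.636 deg/s = 7.636 * 0.017453293 = 0.13327334 rad/s. Combine: 34.186811 rad / 0.13327334 rad/s = 256.5165 s. 1 week = 604800 s, so 256.5165 s = 256.5165 / 604800 = 0.00042413443 week ≈ 0.0004241 week (4 s.f.). Final answer: 0.0004241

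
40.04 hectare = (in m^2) 4.004e+05. Check: 1 hectare = 10000 m^2, so 40.04 hectare = 40.04 * 10000 = 400400 m^2. Result: 400400 m^2 ≈ 4.004e+05 m^2 (4 s.f.).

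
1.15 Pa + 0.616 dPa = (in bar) 1.212e-05. Check: 1.15 Pa is already in Pa. 1 dPa = 0.1 Pa, so 0.616 dPa = 0.616 * 0.1 = 0.0616 Pa. Sum: 1.15 + 0.0616 = 1.2116 Pa. 1 bar = 100000 Pa, so 1.2116 Pa = 1.2116 / 100000 = 1.2116e-05 bar ≈ 1.212e-05 bar (4 s.f.).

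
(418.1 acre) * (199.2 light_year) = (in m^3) 1 acre = 4046.8564 m^2, so 418.1 acre = 418.1 * 4046.8564 = 1691990.7 m^2. 1 light_year = 9.4607305e+15 m, so 199.2 light_year = 199.2 * 9.4607305e+15 = 1.8845775e+18 m. Combine: 1691990.7 m^2 * 1.8845775e+18 m = 3.1886876e+24 m^3. Result: 3.1886876e+24 m^3 ≈ 3.189e+24 m^3 (4 s.f.). Final answer: 3.189e+24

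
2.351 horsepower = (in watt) 1753. Check: 1 horsepower = 745.69987 W, so 2.351 horsepower = 2.351 * 745.69987 = 1753.1404 W. 1753.1404 W = 1753.1404 watt ≈ 1753 watt (4 s.f.).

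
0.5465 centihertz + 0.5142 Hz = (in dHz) 5.197. Check: 1 centihertz = 0.01 Hz, so 0.5465 centihertz = 0.5465 * 0.01 = 0.005465 Hz. 0.5142 Hz is already in Hz. Sum: 0.005465 + 0.5142 = 0.519665 Hz. 1 dHz = 0.1 Hz, so 0.519665 Hz = 0.519665 / 0.1 = 5.19665 dHz ≈ 5.197 dHz (4 s.f.).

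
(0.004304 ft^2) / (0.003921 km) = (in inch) 1 ft^2 = 0.09290304 m^2, so 0.004304 ft^2 = 0.004304 * 0.09290304 = 0.00039985468 m^2. 1 km = 1000 m, so 0.003921 km = 0.003921 * 1000 = 3.921 m. Combine: 0.00039985468 m^2 / 3.921 m = 0.00010197773 m. 1 inch = 0.0254 m, so 0.00010197773 m = 0.00010197773 / 0.0254 = 0.0040148713 inch ≈ 0.004015 inch (4 s.f.). Final answer: 0.004015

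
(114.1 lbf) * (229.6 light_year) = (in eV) 1 lbf = 4.4482216 N, so 114.1 lbf = 114.1 * 4.4482216 = 507.54209 N. 1 light_year = 9.4607305e+15 m, so 229.6 light_year = 229.6 * 9.4607305e+15 = 2.1721837e+18 m. Combine: 507.54209 N * 2.1721837e+18 m = 1.1024747e+21 J. 1 eV = 1.6021766e-19 J, so 1.1024747e+21 J = 1.1024747e+21 / 1.6021766e-19 = 6.8811056e+39 eV ≈ 6.881e+39 eV (4 s.f.). Final answer: 6.881e+39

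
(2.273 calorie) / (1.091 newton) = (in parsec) 2.825e-16. Check: 1 calorie = 4.184 J, so 2.273 calorie = 2.273 * 4.184 = 9.510232 J. 1.091 newton = 1.091 N. Combine: 9.510232 J / 1.091 N = 8.7169863 m. 1 parsec = 3.0856776e+16 m, so 8.7169863 m = 8.7169863 / 3.0856776e+16 = 2.8249829e-16 parsec ≈ 2.825e-16 parsec (4 s.f.).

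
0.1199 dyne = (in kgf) 1 dyne = 1e-05 N, so 0.1199 dyne = 0.1199 * 1e-05 = 1.199e-06 N. 1 kgf = 9.80665 N, so 1.199e-06 N = 1.199e-06 / 9.80665 = 1.2226397e-07 kgf ≈ 1.223e-07 kgf (4 s.f.). Final answer: 1.223e-07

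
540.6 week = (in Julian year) 1 week = 604800 s, so 540.6 week = 540.6 * 604800 = 3.2695488e+08 s. 1 Julian year = 31557600 s, so 3.2695488e+08 s = 3.2695488e+08 / 31557600 = 10.360575 Julian year ≈ 10.36 Julian year (4 s.f.). Final answer: 10.36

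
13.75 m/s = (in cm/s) 1 cm/s = 0.01 m/s, so 13.75 m/s = 13.75 / 0.01 = 1375 cm/s. Final answer: 1375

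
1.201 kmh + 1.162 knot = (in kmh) 1 kmh = 0.27777778 m/s, so 1.201 kmh = 1.201 * 0.27777778 = 0.33361111 m/s. 1 knot = 0.51444444 m/s, so 1.162 knot = 1.162 * 0.51444444 = 0.59778444 m/s. Sum: 0.33361111 + 0.59778444 = 0.93139556 m/s. 1 kmh = 0.27777778 m/s, so 0.93139556 m/s = 0.93139556 / 0.27777778 = 3.353024 kmh ≈ 3.353 kmh (4 s.f.). Final answer: 3.353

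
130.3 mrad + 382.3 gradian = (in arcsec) 1 mrad = 0.001 rad, so 130.3 mrad = 130.3 * 0.001 = 0.1303 rad. 1 gradian = 0.015707963 rad, so 382.3 gradian = 382.3 * 0.015707963 = 6.0051544 rad. Sum: 0.1303 + 6.0051544 = 6.1354544 rad. 1 arcsec = 4.8481368e-06 rad, so 6.1354544 rad = 6.1354544 / 4.8481368e-06 = 1265528.3 arcsec ≈ 1.266e+06 arcsec (4 s.f.). Final answer: 1.266e+06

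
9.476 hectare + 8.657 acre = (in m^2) 1.298e+05. Check: 1 hectare = 10000 m^2, so 9.476 hectare = 9.476 * 10000 = 94760 m^2. 1 acre = 4046.8564 m^2, so 8.657 acre = 8.657 * 4046.8564 = 35033.636 m^2. Sum: 94760 + 35033.636 = 129793.64 m^2. Result: 129793.64 m^2 ≈ 1.298e+05 m^2 (4 s.f.).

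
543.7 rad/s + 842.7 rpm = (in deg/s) 543.7 rad/s is already in rad/s. 1 rpm = 0.10471976 rad/s, so 842.7 rpm = 842.7 * 0.10471976 = 88.247338 rad/s. Sum: 543.7 + 88.247338 = 631.94734 rad/s. 1 deg/s = 0.017453293 rad/s, so 631.94734 rad/s = 631.94734 / 0.017453293 = 36207.915 deg/s ≈ 3.621e+04 deg/s (4 s.f.). Final answer: 3.621e+04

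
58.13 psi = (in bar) 1 psi = 6894.7573 Pa, so 58.13 psi = 58.13 * 6894.7573 = 400792.24 Pa. 1 bar = 100000 Pa, so 400792.24 Pa = 400792.24 / 100000 = 4.0079224 bar ≈ 4.008 bar (4 s.f.). Final answer: 4.008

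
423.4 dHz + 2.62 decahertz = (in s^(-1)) 1 dHz = 0.1 Hz, so 423.4 dHz = 423.4 * 0.1 = 42.34 Hz. 1 decahertz = 10 Hz, so 2.62 decahertz = 2.62 * 10 = 26.2 Hz. Sum: 42.34 + 26.2 = 68.54 Hz. 68.54 Hz = 68.54 s^(-1). Final answer: 68.54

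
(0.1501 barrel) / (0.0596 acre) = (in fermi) 1 barrel = 0.15898729 m^3, so 0.1501 barrel = 0.1501 * 0.15898729 = 0.023863993 m^3. 1 acre = 4046.8564 m^2, so 0.0596 acre = 0.0596 * 4046.8564 = 241.19264 m^2. Combine: 0.023863993 m^3 / 241.19264 m^2 = 9.8941629e-05 m. 1 fermi = 1e-15 m, so 9.8941629e-05 m = 9.8941629e-05 / 1e-15 = 9.8941629e+10 fermi ≈ 9.894e+10 fermi (4 s.f.). Final answer: 9.894e+10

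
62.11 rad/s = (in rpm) 593.1. Check: 1 rpm = 0.10471976 rad/s, so 62.11 rad/s = 62.11 / 0.10471976 = 593.10681 rpm ≈ 593.1 rpm (4 s.f.).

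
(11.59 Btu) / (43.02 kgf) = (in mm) 2.898e+04. Check: 1 Btu = 1055.0559 J, so 11.59 Btu = 11.59 * 1055.0559 = 12228.097 J. 1 kgf = 9.80665 N, so 43.02 kgf = 43.02 * 9.80665 = 421.88208 N. Combine: 12228.097 J / 421.88208 N = 28.984633 m. 1 mm = 0.001 m, so 28.984633 m = 28.984633 / 0.001 = 28984.633 mm ≈ 2.898e+04 mm (4 s.f.).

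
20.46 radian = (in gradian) 20.46 radian = 20.46 rad. 1 gradian = 0.015707963 rad, so 20.46 rad = 20.46 / 0.015707963 = 1302.5241 gradian ≈ 1303 gradian (4 s.f.). Final answer: 1303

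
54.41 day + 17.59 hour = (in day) 1 day = 86400 s, so 54.41 day = 54.41 * 86400 = 4701024 s. 1 hour = 3600 s, so 17.59 hour = 17.59 * 3600 = 63324 s. Sum: 4701024 + 63324 = 4764348 s. 1 day = 86400 s, so 4764348 s = 4764348 / 86400 = 55.142917 day ≈ 55.14 day (4 s.f.). Final answer: 55.14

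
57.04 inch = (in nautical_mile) 1 inch = 0.0254 m, so 57.04 inch = 57.04 * 0.0254 = 1.448816 m. 1 nautical_mile = 1852 m, so 1.448816 m = 1.448816 / 1852 = 0.00078229806 nautical_mile ≈ 0.0007823 nautical_mile (4 s.f.). Final answer: 0.0007823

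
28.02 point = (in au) 6.608e-14. Check: 1 point = 0.00035277778 m, so 28.02 point = 28.02 * 0.00035277778 = 0.0098848333 m. 1 au = 1.4959787e+11 m, so 0.0098848333 m = 0.0098848333 / 1.4959787e+11 = 6.607603e-14 au ≈ 6.608e-14 au (4 s.f.).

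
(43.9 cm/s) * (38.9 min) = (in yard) 1 cm/s = 0.01 m/s, so 43.9 cm/s = 43.9 * 0.01 = 0.439 m/s. 1 min = 60 s, so 38.9 min = 38.9 * 60 = 2334 s. Combine: 0.439 m/s * 2334 s = 1024.626 m. 1 yard = 0.9144 m, so 1024.626 m = 1024.626 / 0.9144 = 1120.5446 yard ≈ 1121 yard (4 s.f.). Final answer: 1121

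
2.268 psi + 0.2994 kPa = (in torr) 1 psi = 6894.7573 Pa, so 2.268 psi = 2.268 * 6894.7573 = 15637.31 Pa. 1 kPa = 1000 Pa, so 0.2994 kPa = 0.2994 * 1000 = 299.4 Pa. Sum: 15637.31 + 299.4 = 15936.71 Pa. 1 torr = 133.32237 Pa, so 15936.71 Pa = 15936.71 / 133.32237 = 119.53515 torr ≈ 119.5 torr (4 s.f.). Final answer: 119.5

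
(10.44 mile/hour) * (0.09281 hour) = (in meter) 1 mile/hour = 0.44704 m/s, so 10.44 mile/hour = 10.44 * 0.44704 = 4.6670976 m/s. 1 hour = 3600 s, so 0.09281 hour = 0.09281 * 3600 = 334.116 s. Combine: 4.6670976 m/s * 334.116 s = 1559.352 m. 1559.352 m = 1559.352 meter ≈ 1559 meter (4 s.f.). Final answer: 1559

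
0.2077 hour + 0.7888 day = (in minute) 1 hour = 3600 s, so 0.2077 hour = 0.2077 * 3600 = 747.72 s. 1 day = 86400 s, so 0.7888 day = 0.7888 * 86400 = 68152.32 s. Sum: 747.72 + 68152.32 = 68900.04 s. 1 minute = 60 s, so 68900.04 s = 68900.04 / 60 = 1148.334 minute ≈ 1148 minute (4 s.f.). Final answer: 1148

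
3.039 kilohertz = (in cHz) 3.039e+05. Check: 1 kilohertz = 1000 Hz, so 3.039 kilohertz = 3.039 * 1000 = 3039 Hz. 1 cHz = 0.01 Hz, so 3039 Hz = 3039 / 0.01 = 303900 cHz ≈ 3.039e+05 cHz (4 s.f.).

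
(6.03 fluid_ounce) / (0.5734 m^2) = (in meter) 0.000311. Check: 1 fluid_ounce = 2.957353e-05 m^3, so 6.03 fluid_ounce = 6.03 * 2.957353e-05 = 0.00017832838 m^3. 0.5734 m^2 is already in m^2. Combine: 0.00017832838 m^3 / 0.5734 m^2 = 0.00031100171 m. 0.00031100171 m = 0.00031100171 meter ≈ 0.000311 meter (4 s.f.).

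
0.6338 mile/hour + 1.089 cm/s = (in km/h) 1 mile/hour = 0.44704 m/s, so 0.6338 mile/hour = 0.6338 * 0.44704 = 0.28333395 m/s. 1 cm/s = 0.01 m/s, so 1.089 cm/s = 1.089 * 0.01 = 0.01089 m/s. Sum: 0.28333395 + 0.01089 = 0.29422395 m/s. 1 km/h = 0.27777778 m/s, so 0.29422395 m/s = 0.29422395 / 0.27777778 = 1.0592062 km/h ≈ 1.059 km/h (4 s.f.). Final answer: 1.059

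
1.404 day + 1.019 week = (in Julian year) 1 day = 86400 s, so 1.404 day = 1.404 * 86400 = 121305.6 s. 1 week = 604800 s, so 1.019 week = 1.019 * 604800 = 616291.2 s. Sum: 121305.6 + 616291.2 = 737596.8 s. 1 Julian year = 31557600 s, so 737596.8 s = 737596.8 / 31557600 = 0.023373032 Julian year ≈ 0.02337 Julian year (4 s.f.). Final answer: 0.02337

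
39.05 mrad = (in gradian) 1 mrad = 0.001 rad, so 39.05 mrad = 39.05 * 0.001 = 0.03905 rad. 1 gradian = 0.015707963 rad, so 0.03905 rad = 0.03905 / 0.015707963 = 2.4860002 gradian ≈ 2.486 gradian (4 s.f.). Final answer: 2.486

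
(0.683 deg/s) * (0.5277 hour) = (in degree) 1298. Check: 1 deg/s = 0.017453293 rad/s, so 0.683 deg/s = 0.683 * 0.017453293 = 0.011920599 rad/s. 1 hour = 3600 s, so 0.5277 hour = 0.5277 * 3600 = 1899.72 s. Combine: 0.011920599 rad/s * 1899.72 s = 22.6458 rad. 1 degree = 0.017453293 rad, so 22.6458 rad = 22.6458 / 0.017453293 = 1297.5088 degree ≈ 1298 degree (4 s.f.).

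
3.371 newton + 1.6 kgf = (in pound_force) 4.285. Check: 3.371 newton = 3.371 N. 1 kgf = 9.80665 N, so 1.6 kgf = 1.6 * 9.80665 = 15.69064 N. Sum: 3.371 + 15.69064 = 19.06164 N. 1 pound_force = 4.4482216 N, so 19.06164 N = 19.06164 / 4.4482216 = 4.2852271 pound_force ≈ 4.285 pound_force (4 s.f.).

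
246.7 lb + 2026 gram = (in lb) 1 lb = 0.45359237 kg, so 246.7 lb = 246.7 * 0.45359237 = 111.90124 kg. 1 gram = 0.001 kg, so 2026 gram = 2026 * 0.001 = 2.026 kg. Sum: 111.90124 + 2.026 = 113.92724 kg. 1 lb = 0.45359237 kg, so 113.92724 kg = 113.92724 / 0.45359237 = 251.16657 lb ≈ 251.2 lb (4 s.f.). Final answer: 251.2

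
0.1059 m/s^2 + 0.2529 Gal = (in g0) 0.1059 m/s^2 is already in m/s^2. 1 Gal = 0.01 m/s^2, so 0.2529 Gal = 0.2529 * 0.01 = 0.002529 m/s^2. Sum: 0.1059 + 0.002529 = 0.108429 m/s^2. 1 g0 = 9.80665 m/s^2, so 0.108429 m/s^2 = 0.108429 / 9.80665 = 0.011056681 g0 ≈ 0.01106 g0 (4 s.f.). Final answer: 0.01106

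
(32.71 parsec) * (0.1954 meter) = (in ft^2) 1 parsec = 3.0856776e+16 m, so 32.71 parsec = 32.71 * 3.0856776e+16 = 1.0093251e+18 m. 0.1954 meter = 0.1954 m. Combine: 1.0093251e+18 m * 0.1954 m = 1.9722213e+17 m^2. 1 ft^2 = 0.09290304 m^2, so 1.9722213e+17 m^2 = 1.9722213e+17 / 0.09290304 = 2.1228814e+18 ft^2 ≈ 2.123e+18 ft^2 (4 s.f.). Final answer: 2.123e+18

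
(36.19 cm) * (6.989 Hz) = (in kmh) 9.106. Check: 1 cm = 0.01 m, so 36.19 cm = 36.19 * 0.01 = 0.3619 m. 6.989 Hz is already in Hz. Combine: 0.3619 m * 6.989 Hz = 2.5293191 m/s. 1 kmh = 0.27777778 m/s, so 2.5293191 m/s = 2.5293191 / 0.27777778 = 9.1055488 kmh ≈ 9.106 kmh (4 s.f.).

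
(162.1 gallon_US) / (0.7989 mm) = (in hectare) 1 gallon_US = 0.0037854118 m^3, so 162.1 gallon_US = 162.1 * 0.0037854118 = 0.61361525 m^3. 1 mm = 0.001 m, so 0.7989 mm = 0.7989 * 0.001 = 0.0007989 m. Combine: 0.61361525 m^3 / 0.0007989 m = 768.07517 m^2. 1 hectare = 10000 m^2, so 768.07517 m^2 = 768.07517 / 10000 = 0.076807517 hectare ≈ 0.07681 hectare (4 s.f.). Final answer: 0.07681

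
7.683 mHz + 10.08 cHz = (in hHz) 0.001085. Check: 1 mHz = 0.001 Hz, so 7.683 mHz = 7.683 * 0.001 = 0.007683 Hz. 1 cHz = 0.01 Hz, so 10.08 cHz = 10.08 * 0.01 = 0.1008 Hz. Sum: 0.007683 + 0.1008 = 0.108483 Hz. 1 hHz = 100 Hz, so 0.108483 Hz = 0.108483 / 100 = 0.00108483 hHz ≈ 0.001085 hHz (4 s.f.).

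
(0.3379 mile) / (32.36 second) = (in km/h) 1 mile = 1609.344 m, so 0.3379 mile = 0.3379 * 1609.344 = 543.79734 m. 32.36 second = 32.36 s. Combine: 543.79734 m / 32.36 s = 16.804615 m/s. 1 km/h = 0.27777778 m/s, so 16.804615 m/s = 16.804615 / 0.27777778 = 60.496614 km/h ≈ 60.5 km/h (4 s.f.). Final answer: 60.5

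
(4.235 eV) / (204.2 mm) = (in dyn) 3.323e-13. Check: 1 eV = 1.6021766e-19 J, so 4.235 eV = 4.235 * 1.6021766e-19 = 6.785218e-19 J. 1 mm = 0.001 m, so 204.2 mm = 204.2 * 0.001 = 0.2042 m. Combine: 6.785218e-19 J / 0.2042 m = 3.3228296e-18 N. 1 dyn = 1e-05 N, so 3.3228296e-18 N = 3.3228296e-18 / 1e-05 = 3.3228296e-13 dyn ≈ 3.323e-13 dyn (4 s.f.).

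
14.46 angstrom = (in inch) 5.693e-08. Check: 1 angstrom = 1e-10 m, so 14.46 angstrom = 14.46 * 1e-10 = 1.446e-09 m. 1 inch = 0.0254 m, so 1.446e-09 m = 1.446e-09 / 0.0254 = 5.6929134e-08 inch ≈ 5.693e-08 inch (4 s.f.).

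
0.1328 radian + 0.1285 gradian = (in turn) 0.02146. Check: 0.1328 radian = 0.1328 rad. 1 gradian = 0.015707963 rad, so 0.1285 gradian = 0.1285 * 0.015707963 = 0.0020184733 rad. Sum: 0.1328 + 0.0020184733 = 0.13481847 rad. 1 turn = 6.2831853 rad, so 0.13481847 rad = 0.13481847 / 6.2831853 = 0.021457026 turn ≈ 0.02146 turn (4 s.f.).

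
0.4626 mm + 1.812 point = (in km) 1.102e-06. Check: 1 mm = 0.001 m, so 0.4626 mm = 0.4626 * 0.001 = 0.0004626 m. 1 point = 0.00035277778 m, so 1.812 point = 1.812 * 0.00035277778 = 0.00063923333 m. Sum: 0.0004626 + 0.00063923333 = 0.0011018333 m. 1 km = 1000 m, so 0.0011018333 m = 0.0011018333 / 1000 = 1.1018333e-06 km ≈ 1.102e-06 km (4 s.f.).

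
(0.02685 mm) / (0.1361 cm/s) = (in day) 1 mm = 0.001 m, so 0.02685 mm = 0.02685 * 0.001 = 2.685e-05 m. 1 cm/s = 0.01 m/s, so 0.1361 cm/s = 0.1361 * 0.01 = 0.001361 m/s. Combine: 2.685e-05 m / 0.001361 m/s = 0.019728141 s. 1 day = 86400 s, so 0.019728141 s = 0.019728141 / 86400 = 2.2833497e-07 day ≈ 2.283e-07 day (4 s.f.). Final answer: 2.283e-07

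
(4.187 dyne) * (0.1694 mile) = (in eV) 1 dyne = 1e-05 N, so 4.187 dyne = 4.187 * 1e-05 = 4.187e-05 N. 1 mile = 1609.344 m, so 0.1694 mile = 0.1694 * 1609.344 = 272.62287 m. Combine: 4.187e-05 N * 272.62287 m = 0.01141472 J. 1 eV = 1.6021766e-19 J, so 0.01141472 J = 0.01141472 / 1.6021766e-19 = 7.1245077e+16 eV ≈ 7.125e+16 eV (4 s.f.). Final answer: 7.125e+16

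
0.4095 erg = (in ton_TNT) 9.787e-18. Check: 1 erg = 1e-07 J, so 0.4095 erg = 0.4095 * 1e-07 = 4.095e-08 J. 1 ton_TNT = 4.184e+09 J, so 4.095e-08 J = 4.095e-08 / 4.184e+09 = 9.7872849e-18 ton_TNT ≈ 9.787e-18 ton_TNT (4 s.f.).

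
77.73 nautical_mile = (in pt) 1 nautical_mile = 1852 m, so 77.73 nautical_mile = 77.73 * 1852 = 143955.96 m. 1 pt = 0.00035277778 m, so 143955.96 m = 143955.96 / 0.00035277778 = 4.0806414e+08 pt ≈ 4.081e+08 pt (4 s.f.). Final answer: 4.081e+08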